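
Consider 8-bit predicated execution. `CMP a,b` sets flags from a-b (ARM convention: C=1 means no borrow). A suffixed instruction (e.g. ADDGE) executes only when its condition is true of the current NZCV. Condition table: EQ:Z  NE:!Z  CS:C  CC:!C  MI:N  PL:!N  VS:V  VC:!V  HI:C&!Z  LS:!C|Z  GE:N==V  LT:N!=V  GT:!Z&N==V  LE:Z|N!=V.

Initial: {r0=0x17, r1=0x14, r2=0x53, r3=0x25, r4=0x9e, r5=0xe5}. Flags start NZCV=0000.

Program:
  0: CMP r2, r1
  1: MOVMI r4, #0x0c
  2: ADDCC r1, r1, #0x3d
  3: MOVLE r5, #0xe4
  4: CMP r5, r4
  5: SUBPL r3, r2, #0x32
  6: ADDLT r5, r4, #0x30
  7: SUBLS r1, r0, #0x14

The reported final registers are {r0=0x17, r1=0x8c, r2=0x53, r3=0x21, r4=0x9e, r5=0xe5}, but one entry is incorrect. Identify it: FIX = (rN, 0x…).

0: ✓ CMP  NZCV=0010
1: · MOVMI
2: · ADDCC
3: · MOVLE
4: ✓ CMP  NZCV=0010
5: ✓ SUBPL  r3←0x21
6: · ADDLT
7: · SUBLS

FIX = (r1, 0x14)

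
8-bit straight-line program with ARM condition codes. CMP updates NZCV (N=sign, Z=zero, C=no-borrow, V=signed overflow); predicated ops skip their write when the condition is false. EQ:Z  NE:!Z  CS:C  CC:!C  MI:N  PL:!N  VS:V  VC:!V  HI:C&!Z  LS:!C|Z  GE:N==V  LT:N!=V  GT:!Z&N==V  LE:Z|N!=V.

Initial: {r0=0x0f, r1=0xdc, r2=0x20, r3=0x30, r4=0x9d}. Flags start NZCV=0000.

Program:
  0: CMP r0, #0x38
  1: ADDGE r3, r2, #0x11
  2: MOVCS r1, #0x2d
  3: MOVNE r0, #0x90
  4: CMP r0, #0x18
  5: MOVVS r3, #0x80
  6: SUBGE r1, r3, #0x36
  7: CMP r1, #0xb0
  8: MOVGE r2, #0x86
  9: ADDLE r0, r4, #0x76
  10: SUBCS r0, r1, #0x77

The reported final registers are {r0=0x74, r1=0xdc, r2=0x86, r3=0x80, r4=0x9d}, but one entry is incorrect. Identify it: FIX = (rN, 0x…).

FIX = (r0, 0x65)

[0] flags=1000 → (cmp)
[1] flags=1000 GE?F → skip
[2] flags=1000 CS?F → skip
[3] flags=1000 NE?T → r0=0x90
[4] flags=0011 → (cmp)
[5] flags=0011 VS?T → r3=0x80
[6] flags=0011 GE?F → skip
[7] flags=0010 → (cmp)
[8] flags=0010 GE?T → r2=0x86
[9] flags=0010 LE?F → skip
[10] flags=0010 CS?T → r0=0x65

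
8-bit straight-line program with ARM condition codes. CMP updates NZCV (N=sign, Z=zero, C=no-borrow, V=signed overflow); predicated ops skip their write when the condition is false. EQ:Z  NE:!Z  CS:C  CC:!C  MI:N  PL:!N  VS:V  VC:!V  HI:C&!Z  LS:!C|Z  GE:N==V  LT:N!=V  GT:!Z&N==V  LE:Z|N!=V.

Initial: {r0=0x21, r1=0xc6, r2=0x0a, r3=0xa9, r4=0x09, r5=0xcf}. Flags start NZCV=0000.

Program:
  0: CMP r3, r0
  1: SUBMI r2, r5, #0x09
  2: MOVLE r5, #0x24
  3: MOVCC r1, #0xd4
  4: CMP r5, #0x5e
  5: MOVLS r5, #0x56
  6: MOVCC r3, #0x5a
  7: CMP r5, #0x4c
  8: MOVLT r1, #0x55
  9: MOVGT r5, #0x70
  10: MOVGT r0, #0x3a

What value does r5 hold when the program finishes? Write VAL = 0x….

[0] flags=1010 → (cmp)
[1] flags=1010 MI?T → r2=0xc6
[2] flags=1010 LE?T → r5=0x24
[3] flags=1010 CC?F → skip
[4] flags=1000 → (cmp)
[5] flags=1000 LS?T → r5=0x56
[6] flags=1000 CC?T → r3=0x5a
[7] flags=0010 → (cmp)
[8] flags=0010 LT?F → skip
[9] flags=0010 GT?T → r5=0x70
[10] flags=0010 GT?T → r0=0x3a

VAL = 0x70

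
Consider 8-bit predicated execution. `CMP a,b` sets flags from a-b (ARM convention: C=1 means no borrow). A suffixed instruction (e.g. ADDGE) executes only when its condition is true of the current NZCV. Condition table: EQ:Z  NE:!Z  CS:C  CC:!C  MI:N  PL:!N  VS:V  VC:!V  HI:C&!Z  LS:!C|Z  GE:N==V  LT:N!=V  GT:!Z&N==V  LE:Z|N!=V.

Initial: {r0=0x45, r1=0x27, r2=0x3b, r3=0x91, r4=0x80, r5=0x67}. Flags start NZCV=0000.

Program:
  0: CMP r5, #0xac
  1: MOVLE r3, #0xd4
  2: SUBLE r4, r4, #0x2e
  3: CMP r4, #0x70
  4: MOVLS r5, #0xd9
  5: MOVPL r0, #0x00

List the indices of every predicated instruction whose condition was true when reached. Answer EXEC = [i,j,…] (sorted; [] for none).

EXEC = [5]

0: ✓ CMP  NZCV=1001
1: · MOVLE
2: · SUBLE
3: ✓ CMP  NZCV=0011
4: · MOVLS
5: ✓ MOVPL  r0←0x00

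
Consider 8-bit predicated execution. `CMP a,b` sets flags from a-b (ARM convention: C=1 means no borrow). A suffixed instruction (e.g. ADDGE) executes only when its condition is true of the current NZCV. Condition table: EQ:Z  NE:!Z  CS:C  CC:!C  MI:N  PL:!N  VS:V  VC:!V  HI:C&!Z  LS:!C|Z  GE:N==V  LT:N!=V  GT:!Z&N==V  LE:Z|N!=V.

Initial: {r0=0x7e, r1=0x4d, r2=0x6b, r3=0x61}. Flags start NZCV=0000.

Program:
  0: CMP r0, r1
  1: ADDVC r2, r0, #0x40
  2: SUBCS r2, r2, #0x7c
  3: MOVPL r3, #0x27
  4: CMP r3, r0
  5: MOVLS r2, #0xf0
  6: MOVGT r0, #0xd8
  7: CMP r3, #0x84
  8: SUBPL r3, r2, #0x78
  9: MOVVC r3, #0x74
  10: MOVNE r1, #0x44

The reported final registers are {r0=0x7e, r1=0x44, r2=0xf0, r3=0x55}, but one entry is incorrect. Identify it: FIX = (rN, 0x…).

FIX = (r3, 0x27)

[0] flags=0010 → (cmp)
[1] flags=0010 VC?T → r2=0xbe
[2] flags=0010 CS?T → r2=0x42
[3] flags=0010 PL?T → r3=0x27
[4] flags=1000 → (cmp)
[5] flags=1000 LS?T → r2=0xf0
[6] flags=1000 GT?F → skip
[7] flags=1001 → (cmp)
[8] flags=1001 PL?F → skip
[9] flags=1001 VC?F → skip
[10] flags=1001 NE?T → r1=0x44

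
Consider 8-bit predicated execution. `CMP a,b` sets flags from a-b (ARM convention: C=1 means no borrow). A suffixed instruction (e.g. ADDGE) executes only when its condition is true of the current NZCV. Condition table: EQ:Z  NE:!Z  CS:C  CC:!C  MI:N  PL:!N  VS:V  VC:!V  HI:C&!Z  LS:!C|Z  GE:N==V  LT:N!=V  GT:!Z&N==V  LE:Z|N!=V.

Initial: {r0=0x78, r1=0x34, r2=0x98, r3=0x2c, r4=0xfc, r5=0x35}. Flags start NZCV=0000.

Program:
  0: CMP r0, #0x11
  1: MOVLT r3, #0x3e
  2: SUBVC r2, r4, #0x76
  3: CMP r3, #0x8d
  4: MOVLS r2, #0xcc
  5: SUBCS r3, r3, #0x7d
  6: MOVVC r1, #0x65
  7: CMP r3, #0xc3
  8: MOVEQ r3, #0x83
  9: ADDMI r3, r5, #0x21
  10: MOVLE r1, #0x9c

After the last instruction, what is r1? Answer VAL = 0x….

[0] flags=0010 → (cmp)
[1] flags=0010 LT?F → skip
[2] flags=0010 VC?T → r2=0x86
[3] flags=1001 → (cmp)
[4] flags=1001 LS?T → r2=0xcc
[5] flags=1001 CS?F → skip
[6] flags=1001 VC?F → skip
[7] flags=0000 → (cmp)
[8] flags=0000 EQ?F → skip
[9] flags=0000 MI?F → skip
[10] flags=0000 LE?F → skip

VAL = 0x34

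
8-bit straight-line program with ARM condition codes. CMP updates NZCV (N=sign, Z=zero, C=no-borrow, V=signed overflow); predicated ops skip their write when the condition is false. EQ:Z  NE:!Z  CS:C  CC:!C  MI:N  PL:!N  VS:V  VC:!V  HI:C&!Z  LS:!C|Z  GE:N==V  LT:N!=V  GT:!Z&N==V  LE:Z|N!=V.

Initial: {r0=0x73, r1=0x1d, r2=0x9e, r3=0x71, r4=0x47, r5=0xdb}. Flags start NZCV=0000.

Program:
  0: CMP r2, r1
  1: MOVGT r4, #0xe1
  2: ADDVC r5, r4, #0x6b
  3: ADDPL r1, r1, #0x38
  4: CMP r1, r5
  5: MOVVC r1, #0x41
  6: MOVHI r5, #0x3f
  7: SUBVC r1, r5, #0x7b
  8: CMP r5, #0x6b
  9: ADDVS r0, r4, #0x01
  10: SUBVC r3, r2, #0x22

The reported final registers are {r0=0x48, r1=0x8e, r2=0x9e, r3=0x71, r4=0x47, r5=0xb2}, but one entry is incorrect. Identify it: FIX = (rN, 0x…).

[0] flags=1010 → (cmp)
[1] flags=1010 GT?F → skip
[2] flags=1010 VC?T → r5=0xb2
[3] flags=1010 PL?F → skip
[4] flags=0000 → (cmp)
[5] flags=0000 VC?T → r1=0x41
[6] flags=0000 HI?F → skip
[7] flags=0000 VC?T → r1=0x37
[8] flags=0011 → (cmp)
[9] flags=0011 VS?T → r0=0x48
[10] flags=0011 VC?F → skip

FIX = (r1, 0x37)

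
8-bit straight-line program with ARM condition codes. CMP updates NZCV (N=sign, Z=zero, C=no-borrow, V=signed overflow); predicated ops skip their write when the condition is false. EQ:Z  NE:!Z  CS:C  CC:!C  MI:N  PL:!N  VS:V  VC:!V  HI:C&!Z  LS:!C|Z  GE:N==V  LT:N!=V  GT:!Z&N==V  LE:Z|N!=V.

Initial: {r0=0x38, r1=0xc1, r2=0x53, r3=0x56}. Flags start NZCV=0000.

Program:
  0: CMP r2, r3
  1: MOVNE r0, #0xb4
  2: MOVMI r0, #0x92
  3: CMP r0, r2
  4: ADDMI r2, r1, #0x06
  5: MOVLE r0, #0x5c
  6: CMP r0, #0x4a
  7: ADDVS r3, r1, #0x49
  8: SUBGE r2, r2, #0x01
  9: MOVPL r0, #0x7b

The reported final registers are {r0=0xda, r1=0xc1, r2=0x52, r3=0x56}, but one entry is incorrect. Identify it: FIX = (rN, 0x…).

0: ✓ CMP  NZCV=1000
1: ✓ MOVNE  r0←0xb4
2: ✓ MOVMI  r0←0x92
3: ✓ CMP  NZCV=0011
4: · ADDMI
5: ✓ MOVLE  r0←0x5c
6: ✓ CMP  NZCV=0010
7: · ADDVS
8: ✓ SUBGE  r2←0x52
9: ✓ MOVPL  r0←0x7b

FIX = (r0, 0x7b)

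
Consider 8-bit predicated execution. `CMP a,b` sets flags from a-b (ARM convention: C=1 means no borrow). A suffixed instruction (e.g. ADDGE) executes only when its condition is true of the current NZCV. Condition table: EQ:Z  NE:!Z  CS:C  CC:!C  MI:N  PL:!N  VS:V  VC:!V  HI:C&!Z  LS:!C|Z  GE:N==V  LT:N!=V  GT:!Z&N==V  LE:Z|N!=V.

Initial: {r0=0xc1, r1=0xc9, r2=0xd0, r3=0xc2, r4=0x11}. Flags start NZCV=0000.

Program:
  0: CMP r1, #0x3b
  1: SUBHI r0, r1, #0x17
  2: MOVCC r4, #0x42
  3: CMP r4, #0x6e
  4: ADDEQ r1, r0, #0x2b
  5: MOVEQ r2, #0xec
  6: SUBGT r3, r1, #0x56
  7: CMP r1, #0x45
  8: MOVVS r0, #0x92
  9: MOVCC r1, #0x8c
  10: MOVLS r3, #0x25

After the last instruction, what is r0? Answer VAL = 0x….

[0] flags=1010 → (cmp)
[1] flags=1010 HI?T → r0=0xb2
[2] flags=1010 CC?F → skip
[3] flags=1000 → (cmp)
[4] flags=1000 EQ?F → skip
[5] flags=1000 EQ?F → skip
[6] flags=1000 GT?F → skip
[7] flags=1010 → (cmp)
[8] flags=1010 VS?F → skip
[9] flags=1010 CC?F → skip
[10] flags=1010 LS?F → skip

VAL = 0xb2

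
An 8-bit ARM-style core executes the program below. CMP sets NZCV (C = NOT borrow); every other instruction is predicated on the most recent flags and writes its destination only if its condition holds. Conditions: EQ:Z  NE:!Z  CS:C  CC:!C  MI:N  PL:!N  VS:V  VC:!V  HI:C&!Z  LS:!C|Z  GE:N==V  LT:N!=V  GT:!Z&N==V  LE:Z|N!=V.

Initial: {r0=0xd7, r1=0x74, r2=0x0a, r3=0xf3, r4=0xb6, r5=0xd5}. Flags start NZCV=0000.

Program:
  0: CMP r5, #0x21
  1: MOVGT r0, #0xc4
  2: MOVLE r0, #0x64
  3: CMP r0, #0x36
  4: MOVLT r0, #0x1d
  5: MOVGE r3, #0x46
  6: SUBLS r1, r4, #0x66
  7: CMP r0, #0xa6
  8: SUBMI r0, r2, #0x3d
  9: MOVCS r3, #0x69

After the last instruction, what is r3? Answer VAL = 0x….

VAL = 0x46

[0] flags=1010 → (cmp)
[1] flags=1010 GT?F → skip
[2] flags=1010 LE?T → r0=0x64
[3] flags=0010 → (cmp)
[4] flags=0010 LT?F → skip
[5] flags=0010 GE?T → r3=0x46
[6] flags=0010 LS?F → skip
[7] flags=1001 → (cmp)
[8] flags=1001 MI?T → r0=0xcd
[9] flags=1001 CS?F → skip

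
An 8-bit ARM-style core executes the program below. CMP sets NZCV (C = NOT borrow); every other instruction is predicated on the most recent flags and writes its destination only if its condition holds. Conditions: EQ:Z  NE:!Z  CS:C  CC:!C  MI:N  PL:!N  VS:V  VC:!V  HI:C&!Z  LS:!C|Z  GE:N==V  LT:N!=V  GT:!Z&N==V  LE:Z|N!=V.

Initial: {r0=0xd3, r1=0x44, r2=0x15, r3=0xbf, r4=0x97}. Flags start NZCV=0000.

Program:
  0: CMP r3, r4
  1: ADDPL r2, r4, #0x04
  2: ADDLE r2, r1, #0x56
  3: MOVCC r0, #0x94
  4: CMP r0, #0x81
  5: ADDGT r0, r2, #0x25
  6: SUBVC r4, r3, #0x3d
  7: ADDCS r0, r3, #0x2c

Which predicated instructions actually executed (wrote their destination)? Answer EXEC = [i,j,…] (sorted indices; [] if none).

EXEC = [1,5,6,7]

[0] flags=0010 → (cmp)
[1] flags=0010 PL?T → r2=0x9b
[2] flags=0010 LE?F → skip
[3] flags=0010 CC?F → skip
[4] flags=0010 → (cmp)
[5] flags=0010 GT?T → r0=0xc0
[6] flags=0010 VC?T → r4=0x82
[7] flags=0010 CS?T → r0=0xeb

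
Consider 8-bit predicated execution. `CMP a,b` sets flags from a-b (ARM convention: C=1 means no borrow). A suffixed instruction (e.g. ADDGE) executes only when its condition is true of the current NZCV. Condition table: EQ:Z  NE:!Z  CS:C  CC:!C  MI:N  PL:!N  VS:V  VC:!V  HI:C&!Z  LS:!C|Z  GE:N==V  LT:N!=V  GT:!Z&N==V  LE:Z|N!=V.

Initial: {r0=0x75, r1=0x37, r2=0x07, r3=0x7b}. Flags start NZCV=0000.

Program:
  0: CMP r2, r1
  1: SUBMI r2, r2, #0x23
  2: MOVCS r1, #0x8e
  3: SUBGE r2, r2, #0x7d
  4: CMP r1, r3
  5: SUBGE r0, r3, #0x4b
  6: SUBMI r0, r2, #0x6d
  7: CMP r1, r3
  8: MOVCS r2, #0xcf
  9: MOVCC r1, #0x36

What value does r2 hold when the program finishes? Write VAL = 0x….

VAL = 0xe4

[0] flags=1000 → (cmp)
[1] flags=1000 MI?T → r2=0xe4
[2] flags=1000 CS?F → skip
[3] flags=1000 GE?F → skip
[4] flags=1000 → (cmp)
[5] flags=1000 GE?F → skip
[6] flags=1000 MI?T → r0=0x77
[7] flags=1000 → (cmp)
[8] flags=1000 CS?F → skip
[9] flags=1000 CC?T → r1=0x36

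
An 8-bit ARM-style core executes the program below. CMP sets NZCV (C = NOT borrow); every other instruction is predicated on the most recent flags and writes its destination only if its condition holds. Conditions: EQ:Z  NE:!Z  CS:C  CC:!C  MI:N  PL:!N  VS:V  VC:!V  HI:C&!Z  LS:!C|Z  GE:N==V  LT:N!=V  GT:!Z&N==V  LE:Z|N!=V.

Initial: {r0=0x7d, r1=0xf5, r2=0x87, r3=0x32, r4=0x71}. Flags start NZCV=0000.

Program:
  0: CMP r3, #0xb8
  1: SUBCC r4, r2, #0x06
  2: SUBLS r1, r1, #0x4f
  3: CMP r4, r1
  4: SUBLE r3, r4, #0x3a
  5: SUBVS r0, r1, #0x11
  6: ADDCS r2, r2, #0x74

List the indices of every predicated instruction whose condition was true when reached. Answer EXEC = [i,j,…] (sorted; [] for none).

EXEC = [1,2,4]

[0] flags=0000 → (cmp)
[1] flags=0000 CC?T → r4=0x81
[2] flags=0000 LS?T → r1=0xa6
[3] flags=1000 → (cmp)
[4] flags=1000 LE?T → r3=0x47
[5] flags=1000 VS?F → skip
[6] flags=1000 CS?F → skip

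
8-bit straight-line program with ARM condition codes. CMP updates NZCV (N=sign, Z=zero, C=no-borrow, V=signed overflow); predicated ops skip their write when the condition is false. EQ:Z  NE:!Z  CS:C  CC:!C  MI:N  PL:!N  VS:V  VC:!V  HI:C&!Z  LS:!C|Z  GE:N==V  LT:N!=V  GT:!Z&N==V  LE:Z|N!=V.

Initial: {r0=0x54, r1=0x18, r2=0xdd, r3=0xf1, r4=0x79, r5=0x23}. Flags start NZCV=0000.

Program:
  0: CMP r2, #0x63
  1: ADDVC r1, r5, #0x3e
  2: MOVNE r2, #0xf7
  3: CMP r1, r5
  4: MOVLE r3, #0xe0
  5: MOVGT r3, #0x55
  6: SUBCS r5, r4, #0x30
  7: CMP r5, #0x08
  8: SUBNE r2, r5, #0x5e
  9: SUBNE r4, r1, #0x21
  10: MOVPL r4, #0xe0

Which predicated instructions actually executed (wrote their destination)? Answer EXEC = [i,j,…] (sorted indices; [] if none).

EXEC = [2,4,8,9,10]

0: ✓ CMP  NZCV=0011
1: · ADDVC
2: ✓ MOVNE  r2←0xf7
3: ✓ CMP  NZCV=1000
4: ✓ MOVLE  r3←0xe0
5: · MOVGT
6: · SUBCS
7: ✓ CMP  NZCV=0010
8: ✓ SUBNE  r2←0xc5
9: ✓ SUBNE  r4←0xf7
10: ✓ MOVPL  r4←0xe0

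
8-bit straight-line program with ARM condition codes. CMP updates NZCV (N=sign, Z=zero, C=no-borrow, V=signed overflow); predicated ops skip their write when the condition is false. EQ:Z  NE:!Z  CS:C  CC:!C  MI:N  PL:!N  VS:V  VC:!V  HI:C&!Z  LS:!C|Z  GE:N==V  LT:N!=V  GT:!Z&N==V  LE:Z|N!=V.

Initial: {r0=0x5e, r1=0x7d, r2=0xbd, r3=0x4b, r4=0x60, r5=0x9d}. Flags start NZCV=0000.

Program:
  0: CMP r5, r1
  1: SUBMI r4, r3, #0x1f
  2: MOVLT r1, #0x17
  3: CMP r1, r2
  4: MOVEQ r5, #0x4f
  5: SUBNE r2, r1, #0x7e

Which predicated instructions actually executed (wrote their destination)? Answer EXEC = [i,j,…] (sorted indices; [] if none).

0: ✓ CMP  NZCV=0011
1: · SUBMI
2: ✓ MOVLT  r1←0x17
3: ✓ CMP  NZCV=0000
4: · MOVEQ
5: ✓ SUBNE  r2←0x99

EXEC = [2,5]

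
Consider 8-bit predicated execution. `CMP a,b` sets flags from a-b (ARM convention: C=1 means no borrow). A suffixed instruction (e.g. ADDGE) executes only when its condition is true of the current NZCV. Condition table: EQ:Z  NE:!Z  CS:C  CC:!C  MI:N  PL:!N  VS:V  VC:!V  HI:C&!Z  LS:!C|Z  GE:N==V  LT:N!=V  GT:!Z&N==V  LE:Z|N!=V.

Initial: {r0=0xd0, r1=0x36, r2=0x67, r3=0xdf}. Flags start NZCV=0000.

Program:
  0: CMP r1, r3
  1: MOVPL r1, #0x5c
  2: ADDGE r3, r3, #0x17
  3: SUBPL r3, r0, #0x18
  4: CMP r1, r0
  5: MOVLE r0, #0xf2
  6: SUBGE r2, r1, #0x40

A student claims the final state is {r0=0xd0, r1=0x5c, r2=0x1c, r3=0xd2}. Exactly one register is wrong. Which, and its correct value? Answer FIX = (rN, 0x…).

[0] flags=0000 → (cmp)
[1] flags=0000 PL?T → r1=0x5c
[2] flags=0000 GE?T → r3=0xf6
[3] flags=0000 PL?T → r3=0xb8
[4] flags=1001 → (cmp)
[5] flags=1001 LE?F → skip
[6] flags=1001 GE?T → r2=0x1c

FIX = (r3, 0xb8)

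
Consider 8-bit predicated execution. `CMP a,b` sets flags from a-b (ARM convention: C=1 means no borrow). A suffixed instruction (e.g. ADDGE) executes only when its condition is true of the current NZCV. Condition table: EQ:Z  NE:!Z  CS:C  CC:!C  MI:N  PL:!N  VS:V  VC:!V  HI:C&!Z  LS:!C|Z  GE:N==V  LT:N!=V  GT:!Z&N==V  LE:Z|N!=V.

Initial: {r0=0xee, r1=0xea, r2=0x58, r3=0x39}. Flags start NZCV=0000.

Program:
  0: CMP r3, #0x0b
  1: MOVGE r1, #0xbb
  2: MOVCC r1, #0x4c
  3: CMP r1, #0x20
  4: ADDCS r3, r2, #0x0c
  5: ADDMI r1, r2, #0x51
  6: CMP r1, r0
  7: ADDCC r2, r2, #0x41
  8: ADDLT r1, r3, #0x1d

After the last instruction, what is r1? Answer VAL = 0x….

[0] flags=0010 → (cmp)
[1] flags=0010 GE?T → r1=0xbb
[2] flags=0010 CC?F → skip
[3] flags=1010 → (cmp)
[4] flags=1010 CS?T → r3=0x64
[5] flags=1010 MI?T → r1=0xa9
[6] flags=1000 → (cmp)
[7] flags=1000 CC?T → r2=0x99
[8] flags=1000 LT?T → r1=0x81

VAL = 0x81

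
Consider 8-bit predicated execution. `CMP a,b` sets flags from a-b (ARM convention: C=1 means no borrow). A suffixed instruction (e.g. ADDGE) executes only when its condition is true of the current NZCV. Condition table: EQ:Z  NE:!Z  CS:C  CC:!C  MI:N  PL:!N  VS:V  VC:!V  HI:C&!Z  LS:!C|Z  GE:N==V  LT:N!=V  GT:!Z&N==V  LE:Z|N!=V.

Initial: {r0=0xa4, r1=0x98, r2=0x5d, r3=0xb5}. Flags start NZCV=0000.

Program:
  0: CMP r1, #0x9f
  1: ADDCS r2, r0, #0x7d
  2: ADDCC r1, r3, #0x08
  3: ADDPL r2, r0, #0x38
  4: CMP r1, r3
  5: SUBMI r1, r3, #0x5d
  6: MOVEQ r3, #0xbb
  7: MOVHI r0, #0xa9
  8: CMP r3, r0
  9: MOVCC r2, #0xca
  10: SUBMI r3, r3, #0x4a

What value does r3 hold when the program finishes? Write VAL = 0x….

[0] flags=1000 → (cmp)
[1] flags=1000 CS?F → skip
[2] flags=1000 CC?T → r1=0xbd
[3] flags=1000 PL?F → skip
[4] flags=0010 → (cmp)
[5] flags=0010 MI?F → skip
[6] flags=0010 EQ?F → skip
[7] flags=0010 HI?T → r0=0xa9
[8] flags=0010 → (cmp)
[9] flags=0010 CC?F → skip
[10] flags=0010 MI?F → skip

VAL = 0xb5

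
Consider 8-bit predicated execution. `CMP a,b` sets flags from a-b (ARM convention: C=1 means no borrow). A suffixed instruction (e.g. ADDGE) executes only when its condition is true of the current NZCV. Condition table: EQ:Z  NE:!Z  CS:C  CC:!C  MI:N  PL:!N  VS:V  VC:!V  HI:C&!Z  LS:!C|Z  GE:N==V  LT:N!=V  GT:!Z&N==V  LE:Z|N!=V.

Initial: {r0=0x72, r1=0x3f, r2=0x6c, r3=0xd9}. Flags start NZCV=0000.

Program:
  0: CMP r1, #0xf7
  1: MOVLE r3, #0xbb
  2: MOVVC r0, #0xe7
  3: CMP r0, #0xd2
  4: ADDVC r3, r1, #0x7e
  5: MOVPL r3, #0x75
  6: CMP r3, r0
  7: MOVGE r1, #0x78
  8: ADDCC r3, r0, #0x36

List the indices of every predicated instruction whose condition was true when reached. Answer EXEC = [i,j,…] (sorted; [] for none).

[0] flags=0000 → (cmp)
[1] flags=0000 LE?F → skip
[2] flags=0000 VC?T → r0=0xe7
[3] flags=0010 → (cmp)
[4] flags=0010 VC?T → r3=0xbd
[5] flags=0010 PL?T → r3=0x75
[6] flags=1001 → (cmp)
[7] flags=1001 GE?T → r1=0x78
[8] flags=1001 CC?T → r3=0x1d

EXEC = [2,4,5,7,8]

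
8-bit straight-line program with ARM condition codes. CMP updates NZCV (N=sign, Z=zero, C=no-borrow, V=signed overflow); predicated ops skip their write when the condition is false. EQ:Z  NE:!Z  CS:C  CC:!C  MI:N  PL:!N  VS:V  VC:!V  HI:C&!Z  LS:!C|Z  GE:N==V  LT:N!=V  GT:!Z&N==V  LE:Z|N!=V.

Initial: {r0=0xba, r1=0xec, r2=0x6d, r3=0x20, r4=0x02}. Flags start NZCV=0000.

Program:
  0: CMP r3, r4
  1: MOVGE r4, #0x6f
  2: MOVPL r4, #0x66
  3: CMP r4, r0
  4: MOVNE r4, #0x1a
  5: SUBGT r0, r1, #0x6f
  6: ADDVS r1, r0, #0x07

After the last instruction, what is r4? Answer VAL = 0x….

0: ✓ CMP  NZCV=0010
1: ✓ MOVGE  r4←0x6f
2: ✓ MOVPL  r4←0x66
3: ✓ CMP  NZCV=1001
4: ✓ MOVNE  r4←0x1a
5: ✓ SUBGT  r0←0x7d
6: ✓ ADDVS  r1←0x84

VAL = 0x1a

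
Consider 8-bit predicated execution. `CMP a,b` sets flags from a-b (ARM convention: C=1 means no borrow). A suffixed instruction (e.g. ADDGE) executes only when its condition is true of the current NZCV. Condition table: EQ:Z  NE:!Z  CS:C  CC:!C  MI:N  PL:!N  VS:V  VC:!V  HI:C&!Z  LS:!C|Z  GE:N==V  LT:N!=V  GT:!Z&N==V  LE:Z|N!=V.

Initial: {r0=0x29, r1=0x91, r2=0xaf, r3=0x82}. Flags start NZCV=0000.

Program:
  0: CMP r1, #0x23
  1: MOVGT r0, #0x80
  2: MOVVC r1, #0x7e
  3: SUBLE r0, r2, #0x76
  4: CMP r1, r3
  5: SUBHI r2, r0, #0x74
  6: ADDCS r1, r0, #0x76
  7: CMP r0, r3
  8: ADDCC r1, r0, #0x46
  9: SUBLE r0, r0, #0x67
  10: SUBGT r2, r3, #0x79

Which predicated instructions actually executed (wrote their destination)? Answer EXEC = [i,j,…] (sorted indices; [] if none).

0: ✓ CMP  NZCV=0011
1: · MOVGT
2: · MOVVC
3: ✓ SUBLE  r0←0x39
4: ✓ CMP  NZCV=0010
5: ✓ SUBHI  r2←0xc5
6: ✓ ADDCS  r1←0xaf
7: ✓ CMP  NZCV=1001
8: ✓ ADDCC  r1←0x7f
9: · SUBLE
10: ✓ SUBGT  r2←0x09

EXEC = [3,5,6,8,10]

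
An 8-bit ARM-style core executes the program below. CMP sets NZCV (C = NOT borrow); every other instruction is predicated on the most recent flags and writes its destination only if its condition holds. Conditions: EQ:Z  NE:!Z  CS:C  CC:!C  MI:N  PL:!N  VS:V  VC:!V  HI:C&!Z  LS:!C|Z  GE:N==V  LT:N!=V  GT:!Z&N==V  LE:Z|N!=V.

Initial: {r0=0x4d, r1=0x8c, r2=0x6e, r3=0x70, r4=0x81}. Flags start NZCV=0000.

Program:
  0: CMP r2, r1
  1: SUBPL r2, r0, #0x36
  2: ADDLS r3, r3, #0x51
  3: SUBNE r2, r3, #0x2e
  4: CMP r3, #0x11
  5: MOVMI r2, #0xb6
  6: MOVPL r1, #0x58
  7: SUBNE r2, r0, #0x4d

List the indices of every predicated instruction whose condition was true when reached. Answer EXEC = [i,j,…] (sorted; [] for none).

[0] flags=1001 → (cmp)
[1] flags=1001 PL?F → skip
[2] flags=1001 LS?T → r3=0xc1
[3] flags=1001 NE?T → r2=0x93
[4] flags=1010 → (cmp)
[5] flags=1010 MI?T → r2=0xb6
[6] flags=1010 PL?F → skip
[7] flags=1010 NE?T → r2=0x00

EXEC = [2,3,5,7]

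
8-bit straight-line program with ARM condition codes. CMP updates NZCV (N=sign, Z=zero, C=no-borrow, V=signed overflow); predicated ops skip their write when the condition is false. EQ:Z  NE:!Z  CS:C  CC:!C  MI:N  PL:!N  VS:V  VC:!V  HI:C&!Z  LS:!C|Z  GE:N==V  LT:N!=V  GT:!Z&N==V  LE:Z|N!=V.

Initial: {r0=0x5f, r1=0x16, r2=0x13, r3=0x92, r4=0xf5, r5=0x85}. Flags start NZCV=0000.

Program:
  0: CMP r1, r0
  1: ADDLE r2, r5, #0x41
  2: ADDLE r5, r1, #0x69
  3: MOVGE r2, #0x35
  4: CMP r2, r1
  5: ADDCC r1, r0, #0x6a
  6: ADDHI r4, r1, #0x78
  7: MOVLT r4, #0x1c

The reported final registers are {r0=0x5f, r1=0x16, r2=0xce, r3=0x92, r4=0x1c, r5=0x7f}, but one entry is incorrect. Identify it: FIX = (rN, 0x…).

[0] flags=1000 → (cmp)
[1] flags=1000 LE?T → r2=0xc6
[2] flags=1000 LE?T → r5=0x7f
[3] flags=1000 GE?F → skip
[4] flags=1010 → (cmp)
[5] flags=1010 CC?F → skip
[6] flags=1010 HI?T → r4=0x8e
[7] flags=1010 LT?T → r4=0x1c

FIX = (r2, 0xc6)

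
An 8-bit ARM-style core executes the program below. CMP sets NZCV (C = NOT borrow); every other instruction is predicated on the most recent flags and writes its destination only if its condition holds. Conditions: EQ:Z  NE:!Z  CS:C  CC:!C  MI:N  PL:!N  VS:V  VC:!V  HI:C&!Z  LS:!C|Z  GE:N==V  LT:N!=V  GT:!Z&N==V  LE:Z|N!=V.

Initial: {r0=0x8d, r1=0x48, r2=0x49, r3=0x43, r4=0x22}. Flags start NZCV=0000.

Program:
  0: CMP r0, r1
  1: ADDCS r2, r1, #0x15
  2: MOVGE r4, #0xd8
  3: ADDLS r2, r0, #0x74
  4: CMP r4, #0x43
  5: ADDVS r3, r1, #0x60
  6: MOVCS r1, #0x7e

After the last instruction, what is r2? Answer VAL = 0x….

[0] flags=0011 → (cmp)
[1] flags=0011 CS?T → r2=0x5d
[2] flags=0011 GE?F → skip
[3] flags=0011 LS?F → skip
[4] flags=1000 → (cmp)
[5] flags=1000 VS?F → skip
[6] flags=1000 CS?F → skip

VAL = 0x5d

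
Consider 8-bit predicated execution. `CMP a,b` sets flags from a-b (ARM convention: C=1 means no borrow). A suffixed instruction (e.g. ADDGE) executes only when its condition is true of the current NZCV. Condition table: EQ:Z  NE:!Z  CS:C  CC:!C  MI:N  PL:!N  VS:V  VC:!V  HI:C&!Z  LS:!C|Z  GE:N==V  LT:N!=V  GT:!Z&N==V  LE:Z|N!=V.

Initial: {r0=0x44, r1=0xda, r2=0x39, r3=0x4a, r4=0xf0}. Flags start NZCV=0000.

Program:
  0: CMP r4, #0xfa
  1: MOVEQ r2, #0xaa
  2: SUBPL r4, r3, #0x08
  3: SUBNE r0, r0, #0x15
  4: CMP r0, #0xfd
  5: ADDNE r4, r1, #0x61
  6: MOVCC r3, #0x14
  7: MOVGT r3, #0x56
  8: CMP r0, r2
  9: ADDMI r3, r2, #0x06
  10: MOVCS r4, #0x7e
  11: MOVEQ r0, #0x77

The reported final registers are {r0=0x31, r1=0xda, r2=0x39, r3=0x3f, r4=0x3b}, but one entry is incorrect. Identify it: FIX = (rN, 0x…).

FIX = (r0, 0x2f)

0: ✓ CMP  NZCV=1000
1: · MOVEQ
2: · SUBPL
3: ✓ SUBNE  r0←0x2f
4: ✓ CMP  NZCV=0000
5: ✓ ADDNE  r4←0x3b
6: ✓ MOVCC  r3←0x14
7: ✓ MOVGT  r3←0x56
8: ✓ CMP  NZCV=1000
9: ✓ ADDMI  r3←0x3f
10: · MOVCS
11: · MOVEQ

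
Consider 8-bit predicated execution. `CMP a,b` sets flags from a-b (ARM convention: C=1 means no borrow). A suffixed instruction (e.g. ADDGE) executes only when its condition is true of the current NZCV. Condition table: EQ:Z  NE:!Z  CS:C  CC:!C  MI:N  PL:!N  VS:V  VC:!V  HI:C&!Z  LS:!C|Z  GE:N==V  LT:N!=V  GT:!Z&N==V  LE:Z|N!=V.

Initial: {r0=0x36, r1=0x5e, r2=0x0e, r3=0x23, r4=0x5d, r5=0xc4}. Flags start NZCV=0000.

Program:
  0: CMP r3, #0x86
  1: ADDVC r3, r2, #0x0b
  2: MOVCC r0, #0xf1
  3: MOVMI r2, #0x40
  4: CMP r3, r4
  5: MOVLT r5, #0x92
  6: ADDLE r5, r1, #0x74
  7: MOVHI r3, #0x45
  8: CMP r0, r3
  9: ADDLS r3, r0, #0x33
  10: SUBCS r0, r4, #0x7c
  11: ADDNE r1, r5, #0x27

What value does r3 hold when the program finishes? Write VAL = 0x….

VAL = 0x23

[0] flags=1001 → (cmp)
[1] flags=1001 VC?F → skip
[2] flags=1001 CC?T → r0=0xf1
[3] flags=1001 MI?T → r2=0x40
[4] flags=1000 → (cmp)
[5] flags=1000 LT?T → r5=0x92
[6] flags=1000 LE?T → r5=0xd2
[7] flags=1000 HI?F → skip
[8] flags=1010 → (cmp)
[9] flags=1010 LS?F → skip
[10] flags=1010 CS?T → r0=0xe1
[11] flags=1010 NE?T → r1=0xf9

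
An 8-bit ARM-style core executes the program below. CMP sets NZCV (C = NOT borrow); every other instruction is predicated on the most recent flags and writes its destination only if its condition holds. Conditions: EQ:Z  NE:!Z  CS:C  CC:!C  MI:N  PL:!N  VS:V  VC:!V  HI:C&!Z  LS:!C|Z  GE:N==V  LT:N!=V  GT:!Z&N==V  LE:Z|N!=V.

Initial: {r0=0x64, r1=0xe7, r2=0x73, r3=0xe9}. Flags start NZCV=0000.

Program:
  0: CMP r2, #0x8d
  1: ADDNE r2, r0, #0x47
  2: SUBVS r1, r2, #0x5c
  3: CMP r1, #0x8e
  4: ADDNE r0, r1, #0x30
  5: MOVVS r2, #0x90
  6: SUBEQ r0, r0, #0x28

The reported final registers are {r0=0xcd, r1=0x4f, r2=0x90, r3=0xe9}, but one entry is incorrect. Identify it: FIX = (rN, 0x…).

[0] flags=1001 → (cmp)
[1] flags=1001 NE?T → r2=0xab
[2] flags=1001 VS?T → r1=0x4f
[3] flags=1001 → (cmp)
[4] flags=1001 NE?T → r0=0x7f
[5] flags=1001 VS?T → r2=0x90
[6] flags=1001 EQ?F → skip

FIX = (r0, 0x7f)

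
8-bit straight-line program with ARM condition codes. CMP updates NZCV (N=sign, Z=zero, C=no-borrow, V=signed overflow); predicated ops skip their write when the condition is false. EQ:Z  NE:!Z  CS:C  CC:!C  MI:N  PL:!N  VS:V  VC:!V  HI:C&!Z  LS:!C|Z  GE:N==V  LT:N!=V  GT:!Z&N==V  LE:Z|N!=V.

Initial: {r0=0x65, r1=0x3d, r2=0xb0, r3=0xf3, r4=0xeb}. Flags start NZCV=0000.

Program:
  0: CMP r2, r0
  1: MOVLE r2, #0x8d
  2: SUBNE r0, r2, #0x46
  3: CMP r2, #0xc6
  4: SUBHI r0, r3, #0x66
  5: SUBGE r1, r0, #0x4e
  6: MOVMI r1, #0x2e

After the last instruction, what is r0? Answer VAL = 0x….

VAL = 0x47

[0] flags=0011 → (cmp)
[1] flags=0011 LE?T → r2=0x8d
[2] flags=0011 NE?T → r0=0x47
[3] flags=1000 → (cmp)
[4] flags=1000 HI?F → skip
[5] flags=1000 GE?F → skip
[6] flags=1000 MI?T → r1=0x2e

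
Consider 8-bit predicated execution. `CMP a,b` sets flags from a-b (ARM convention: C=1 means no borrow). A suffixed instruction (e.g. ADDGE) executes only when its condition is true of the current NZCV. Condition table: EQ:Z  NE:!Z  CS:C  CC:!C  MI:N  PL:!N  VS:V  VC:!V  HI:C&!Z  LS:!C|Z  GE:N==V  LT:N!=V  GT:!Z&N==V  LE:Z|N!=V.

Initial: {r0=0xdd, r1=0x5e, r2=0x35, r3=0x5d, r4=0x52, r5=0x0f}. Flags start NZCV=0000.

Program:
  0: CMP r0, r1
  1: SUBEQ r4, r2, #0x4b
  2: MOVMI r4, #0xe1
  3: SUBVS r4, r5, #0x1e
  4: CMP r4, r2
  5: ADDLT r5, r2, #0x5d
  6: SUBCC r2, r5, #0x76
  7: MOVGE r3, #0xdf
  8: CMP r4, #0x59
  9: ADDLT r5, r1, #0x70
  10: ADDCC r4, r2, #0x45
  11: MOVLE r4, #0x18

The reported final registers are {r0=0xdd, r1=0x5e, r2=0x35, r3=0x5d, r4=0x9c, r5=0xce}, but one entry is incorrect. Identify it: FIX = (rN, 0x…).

[0] flags=0011 → (cmp)
[1] flags=0011 EQ?F → skip
[2] flags=0011 MI?F → skip
[3] flags=0011 VS?T → r4=0xf1
[4] flags=1010 → (cmp)
[5] flags=1010 LT?T → r5=0x92
[6] flags=1010 CC?F → skip
[7] flags=1010 GE?F → skip
[8] flags=1010 → (cmp)
[9] flags=1010 LT?T → r5=0xce
[10] flags=1010 CC?F → skip
[11] flags=1010 LE?T → r4=0x18

FIX = (r4, 0x18)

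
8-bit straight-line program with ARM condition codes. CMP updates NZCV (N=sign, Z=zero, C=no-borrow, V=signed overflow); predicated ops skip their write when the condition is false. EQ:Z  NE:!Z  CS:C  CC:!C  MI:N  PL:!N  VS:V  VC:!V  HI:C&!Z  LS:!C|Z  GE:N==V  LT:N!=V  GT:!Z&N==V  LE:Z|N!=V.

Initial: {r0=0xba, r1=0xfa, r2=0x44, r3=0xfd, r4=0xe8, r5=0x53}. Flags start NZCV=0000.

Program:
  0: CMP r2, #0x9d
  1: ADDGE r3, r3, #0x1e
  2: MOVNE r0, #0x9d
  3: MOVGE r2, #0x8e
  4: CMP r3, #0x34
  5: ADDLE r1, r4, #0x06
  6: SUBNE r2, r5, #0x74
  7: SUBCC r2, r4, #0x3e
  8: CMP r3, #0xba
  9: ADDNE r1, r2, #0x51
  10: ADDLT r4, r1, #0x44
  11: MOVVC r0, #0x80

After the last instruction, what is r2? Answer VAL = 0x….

VAL = 0xaa

[0] flags=1001 → (cmp)
[1] flags=1001 GE?T → r3=0x1b
[2] flags=1001 NE?T → r0=0x9d
[3] flags=1001 GE?T → r2=0x8e
[4] flags=1000 → (cmp)
[5] flags=1000 LE?T → r1=0xee
[6] flags=1000 NE?T → r2=0xdf
[7] flags=1000 CC?T → r2=0xaa
[8] flags=0000 → (cmp)
[9] flags=0000 NE?T → r1=0xfb
[10] flags=0000 LT?F → skip
[11] flags=0000 VC?T → r0=0x80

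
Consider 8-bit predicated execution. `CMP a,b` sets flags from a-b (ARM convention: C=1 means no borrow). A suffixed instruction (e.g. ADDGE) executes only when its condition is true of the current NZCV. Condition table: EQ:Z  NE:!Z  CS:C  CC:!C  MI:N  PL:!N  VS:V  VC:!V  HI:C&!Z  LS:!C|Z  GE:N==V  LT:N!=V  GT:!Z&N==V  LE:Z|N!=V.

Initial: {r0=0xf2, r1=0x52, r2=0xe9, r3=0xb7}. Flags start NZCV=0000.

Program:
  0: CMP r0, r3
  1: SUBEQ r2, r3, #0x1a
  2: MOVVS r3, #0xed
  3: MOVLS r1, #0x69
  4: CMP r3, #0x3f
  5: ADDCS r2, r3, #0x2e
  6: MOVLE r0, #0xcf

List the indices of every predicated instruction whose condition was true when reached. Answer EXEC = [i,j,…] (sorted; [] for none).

[0] flags=0010 → (cmp)
[1] flags=0010 EQ?F → skip
[2] flags=0010 VS?F → skip
[3] flags=0010 LS?F → skip
[4] flags=0011 → (cmp)
[5] flags=0011 CS?T → r2=0xe5
[6] flags=0011 LE?T → r0=0xcf

EXEC = [5,6]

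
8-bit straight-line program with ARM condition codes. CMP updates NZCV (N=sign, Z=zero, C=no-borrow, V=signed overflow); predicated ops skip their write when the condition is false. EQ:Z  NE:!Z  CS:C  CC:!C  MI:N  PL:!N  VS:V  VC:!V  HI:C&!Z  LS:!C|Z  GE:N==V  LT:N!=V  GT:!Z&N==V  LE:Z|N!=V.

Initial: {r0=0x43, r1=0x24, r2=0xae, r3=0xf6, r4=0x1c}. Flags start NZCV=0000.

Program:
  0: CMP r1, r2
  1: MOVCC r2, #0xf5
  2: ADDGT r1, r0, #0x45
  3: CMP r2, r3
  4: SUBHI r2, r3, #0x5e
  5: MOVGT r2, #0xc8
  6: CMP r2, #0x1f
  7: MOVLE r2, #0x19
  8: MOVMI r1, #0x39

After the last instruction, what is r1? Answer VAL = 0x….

[0] flags=0000 → (cmp)
[1] flags=0000 CC?T → r2=0xf5
[2] flags=0000 GT?T → r1=0x88
[3] flags=1000 → (cmp)
[4] flags=1000 HI?F → skip
[5] flags=1000 GT?F → skip
[6] flags=1010 → (cmp)
[7] flags=1010 LE?T → r2=0x19
[8] flags=1010 MI?T → r1=0x39

VAL = 0x39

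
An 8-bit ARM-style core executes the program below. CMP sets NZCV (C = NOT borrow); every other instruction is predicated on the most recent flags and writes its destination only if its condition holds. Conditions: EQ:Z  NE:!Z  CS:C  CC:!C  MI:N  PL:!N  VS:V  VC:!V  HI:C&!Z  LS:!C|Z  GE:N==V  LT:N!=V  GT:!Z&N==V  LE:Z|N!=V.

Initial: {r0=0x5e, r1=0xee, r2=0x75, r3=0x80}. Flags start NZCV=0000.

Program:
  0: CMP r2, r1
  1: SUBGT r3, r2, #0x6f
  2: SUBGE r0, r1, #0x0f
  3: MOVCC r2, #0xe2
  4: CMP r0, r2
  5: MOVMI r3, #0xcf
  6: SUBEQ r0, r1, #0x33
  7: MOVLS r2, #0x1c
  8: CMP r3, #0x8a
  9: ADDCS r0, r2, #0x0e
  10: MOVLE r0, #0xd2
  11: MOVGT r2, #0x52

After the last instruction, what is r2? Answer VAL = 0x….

[0] flags=1001 → (cmp)
[1] flags=1001 GT?T → r3=0x06
[2] flags=1001 GE?T → r0=0xdf
[3] flags=1001 CC?T → r2=0xe2
[4] flags=1000 → (cmp)
[5] flags=1000 MI?T → r3=0xcf
[6] flags=1000 EQ?F → skip
[7] flags=1000 LS?T → r2=0x1c
[8] flags=0010 → (cmp)
[9] flags=0010 CS?T → r0=0x2a
[10] flags=0010 LE?F → skip
[11] flags=0010 GT?T → r2=0x52

VAL = 0x52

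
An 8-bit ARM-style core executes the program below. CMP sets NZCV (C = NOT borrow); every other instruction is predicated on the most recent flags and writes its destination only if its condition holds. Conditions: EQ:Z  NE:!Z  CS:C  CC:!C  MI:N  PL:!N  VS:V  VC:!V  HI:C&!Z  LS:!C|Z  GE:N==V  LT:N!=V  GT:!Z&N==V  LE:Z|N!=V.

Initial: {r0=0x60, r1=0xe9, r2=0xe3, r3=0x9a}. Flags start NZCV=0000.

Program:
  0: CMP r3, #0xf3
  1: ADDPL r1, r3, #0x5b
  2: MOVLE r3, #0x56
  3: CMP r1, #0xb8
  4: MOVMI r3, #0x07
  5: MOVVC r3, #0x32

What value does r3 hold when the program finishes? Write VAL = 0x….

VAL = 0x32

[0] flags=1000 → (cmp)
[1] flags=1000 PL?F → skip
[2] flags=1000 LE?T → r3=0x56
[3] flags=0010 → (cmp)
[4] flags=0010 MI?F → skip
[5] flags=0010 VC?T → r3=0x32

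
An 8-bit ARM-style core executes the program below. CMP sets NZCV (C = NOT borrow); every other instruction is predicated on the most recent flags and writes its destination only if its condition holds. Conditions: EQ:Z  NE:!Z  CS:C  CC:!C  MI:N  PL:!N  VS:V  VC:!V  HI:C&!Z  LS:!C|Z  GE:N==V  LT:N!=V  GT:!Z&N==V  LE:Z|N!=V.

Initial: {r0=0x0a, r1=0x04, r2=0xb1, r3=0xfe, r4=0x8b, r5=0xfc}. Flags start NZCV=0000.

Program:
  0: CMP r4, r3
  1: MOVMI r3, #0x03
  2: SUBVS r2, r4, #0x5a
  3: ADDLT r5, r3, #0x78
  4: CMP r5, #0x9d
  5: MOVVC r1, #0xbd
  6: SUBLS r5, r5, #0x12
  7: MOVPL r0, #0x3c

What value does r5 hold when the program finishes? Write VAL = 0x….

VAL = 0x69

0: ✓ CMP  NZCV=1000
1: ✓ MOVMI  r3←0x03
2: · SUBVS
3: ✓ ADDLT  r5←0x7b
4: ✓ CMP  NZCV=1001
5: · MOVVC
6: ✓ SUBLS  r5←0x69
7: · MOVPL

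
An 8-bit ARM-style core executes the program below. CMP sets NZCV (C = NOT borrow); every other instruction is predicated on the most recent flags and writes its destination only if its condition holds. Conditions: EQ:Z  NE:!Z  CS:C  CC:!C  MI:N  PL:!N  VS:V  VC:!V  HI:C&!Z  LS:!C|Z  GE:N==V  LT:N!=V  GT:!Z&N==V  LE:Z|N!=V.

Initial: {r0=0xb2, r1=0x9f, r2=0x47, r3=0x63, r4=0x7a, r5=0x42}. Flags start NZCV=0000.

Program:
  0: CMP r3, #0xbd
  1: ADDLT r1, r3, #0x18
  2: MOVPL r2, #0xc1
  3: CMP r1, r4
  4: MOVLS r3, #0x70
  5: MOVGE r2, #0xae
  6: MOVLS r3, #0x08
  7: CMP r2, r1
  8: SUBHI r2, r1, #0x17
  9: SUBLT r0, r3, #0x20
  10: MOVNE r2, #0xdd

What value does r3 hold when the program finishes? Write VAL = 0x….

0: ✓ CMP  NZCV=1001
1: · ADDLT
2: · MOVPL
3: ✓ CMP  NZCV=0011
4: · MOVLS
5: · MOVGE
6: · MOVLS
7: ✓ CMP  NZCV=1001
8: · SUBHI
9: · SUBLT
10: ✓ MOVNE  r2←0xdd

VAL = 0x63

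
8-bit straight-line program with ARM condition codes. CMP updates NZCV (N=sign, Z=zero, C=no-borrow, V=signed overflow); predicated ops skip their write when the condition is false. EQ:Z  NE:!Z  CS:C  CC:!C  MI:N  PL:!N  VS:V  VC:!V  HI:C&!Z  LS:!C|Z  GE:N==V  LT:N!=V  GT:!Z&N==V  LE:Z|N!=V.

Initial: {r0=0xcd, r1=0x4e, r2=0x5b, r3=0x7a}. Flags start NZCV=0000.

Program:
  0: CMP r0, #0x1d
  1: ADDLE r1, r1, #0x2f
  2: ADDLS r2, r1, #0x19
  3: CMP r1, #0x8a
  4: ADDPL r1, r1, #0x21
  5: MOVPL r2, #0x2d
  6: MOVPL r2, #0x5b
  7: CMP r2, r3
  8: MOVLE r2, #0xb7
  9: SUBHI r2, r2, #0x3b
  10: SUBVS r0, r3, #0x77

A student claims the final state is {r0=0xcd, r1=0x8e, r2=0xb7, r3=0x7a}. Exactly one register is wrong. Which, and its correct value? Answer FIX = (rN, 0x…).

0: ✓ CMP  NZCV=1010
1: ✓ ADDLE  r1←0x7d
2: · ADDLS
3: ✓ CMP  NZCV=1001
4: · ADDPL
5: · MOVPL
6: · MOVPL
7: ✓ CMP  NZCV=1000
8: ✓ MOVLE  r2←0xb7
9: · SUBHI
10: · SUBVS

FIX = (r1, 0x7d)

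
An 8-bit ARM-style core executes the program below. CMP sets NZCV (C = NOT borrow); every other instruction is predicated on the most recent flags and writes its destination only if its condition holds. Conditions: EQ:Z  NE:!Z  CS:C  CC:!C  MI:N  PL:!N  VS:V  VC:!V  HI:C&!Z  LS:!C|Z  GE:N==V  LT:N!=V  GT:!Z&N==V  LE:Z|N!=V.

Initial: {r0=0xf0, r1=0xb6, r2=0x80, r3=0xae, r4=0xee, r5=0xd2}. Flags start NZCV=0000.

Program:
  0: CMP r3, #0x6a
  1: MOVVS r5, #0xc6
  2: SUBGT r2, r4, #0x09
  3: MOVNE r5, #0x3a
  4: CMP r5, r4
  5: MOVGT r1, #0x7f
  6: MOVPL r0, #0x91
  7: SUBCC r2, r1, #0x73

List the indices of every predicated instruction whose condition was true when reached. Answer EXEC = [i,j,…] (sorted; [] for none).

[0] flags=0011 → (cmp)
[1] flags=0011 VS?T → r5=0xc6
[2] flags=0011 GT?F → skip
[3] flags=0011 NE?T → r5=0x3a
[4] flags=0000 → (cmp)
[5] flags=0000 GT?T → r1=0x7f
[6] flags=0000 PL?T → r0=0x91
[7] flags=0000 CC?T → r2=0x0c

EXEC = [1,3,5,6,7]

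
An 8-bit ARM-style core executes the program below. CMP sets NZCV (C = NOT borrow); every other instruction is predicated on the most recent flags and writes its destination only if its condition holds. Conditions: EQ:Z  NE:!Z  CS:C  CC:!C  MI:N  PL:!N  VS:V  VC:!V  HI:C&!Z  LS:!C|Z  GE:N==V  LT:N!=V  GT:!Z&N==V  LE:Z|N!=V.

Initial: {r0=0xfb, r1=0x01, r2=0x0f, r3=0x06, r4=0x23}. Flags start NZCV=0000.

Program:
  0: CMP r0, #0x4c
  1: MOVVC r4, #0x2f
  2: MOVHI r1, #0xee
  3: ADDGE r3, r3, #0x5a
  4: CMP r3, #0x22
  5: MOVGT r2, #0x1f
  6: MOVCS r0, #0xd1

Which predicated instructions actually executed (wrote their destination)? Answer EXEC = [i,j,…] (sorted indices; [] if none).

[0] flags=1010 → (cmp)
[1] flags=1010 VC?T → r4=0x2f
[2] flags=1010 HI?T → r1=0xee
[3] flags=1010 GE?F → skip
[4] flags=1000 → (cmp)
[5] flags=1000 GT?F → skip
[6] flags=1000 CS?F → skip

EXEC = [1,2]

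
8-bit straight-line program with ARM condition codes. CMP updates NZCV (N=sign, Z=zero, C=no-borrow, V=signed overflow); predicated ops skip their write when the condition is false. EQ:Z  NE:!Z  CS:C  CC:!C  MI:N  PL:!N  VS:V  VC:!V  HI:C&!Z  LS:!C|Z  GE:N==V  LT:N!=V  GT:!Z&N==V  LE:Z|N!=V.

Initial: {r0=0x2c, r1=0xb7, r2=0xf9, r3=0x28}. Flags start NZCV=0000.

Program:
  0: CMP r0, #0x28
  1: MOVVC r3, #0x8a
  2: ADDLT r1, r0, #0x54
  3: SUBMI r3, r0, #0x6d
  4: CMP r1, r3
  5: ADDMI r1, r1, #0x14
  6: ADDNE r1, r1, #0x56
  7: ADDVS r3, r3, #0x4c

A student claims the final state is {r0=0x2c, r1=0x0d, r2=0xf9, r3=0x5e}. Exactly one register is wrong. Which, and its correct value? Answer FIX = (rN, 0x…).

0: ✓ CMP  NZCV=0010
1: ✓ MOVVC  r3←0x8a
2: · ADDLT
3: · SUBMI
4: ✓ CMP  NZCV=0010
5: · ADDMI
6: ✓ ADDNE  r1←0x0d
7: · ADDVS

FIX = (r3, 0x8a)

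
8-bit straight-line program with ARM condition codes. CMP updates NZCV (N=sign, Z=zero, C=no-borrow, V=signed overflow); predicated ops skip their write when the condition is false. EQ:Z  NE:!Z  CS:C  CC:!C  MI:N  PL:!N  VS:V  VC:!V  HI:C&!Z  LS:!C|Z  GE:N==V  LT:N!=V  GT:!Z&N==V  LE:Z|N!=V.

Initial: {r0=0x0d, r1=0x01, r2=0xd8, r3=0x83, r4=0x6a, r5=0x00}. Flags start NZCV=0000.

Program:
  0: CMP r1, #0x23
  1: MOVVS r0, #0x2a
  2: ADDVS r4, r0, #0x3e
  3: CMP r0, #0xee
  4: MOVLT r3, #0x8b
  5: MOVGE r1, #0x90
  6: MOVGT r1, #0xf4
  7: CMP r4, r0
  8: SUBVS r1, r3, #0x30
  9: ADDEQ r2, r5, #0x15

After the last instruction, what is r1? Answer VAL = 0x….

[0] flags=1000 → (cmp)
[1] flags=1000 VS?F → skip
[2] flags=1000 VS?F → skip
[3] flags=0000 → (cmp)
[4] flags=0000 LT?F → skip
[5] flags=0000 GE?T → r1=0x90
[6] flags=0000 GT?T → r1=0xf4
[7] flags=0010 → (cmp)
[8] flags=0010 VS?F → skip
[9] flags=0010 EQ?F → skip

VAL = 0xf4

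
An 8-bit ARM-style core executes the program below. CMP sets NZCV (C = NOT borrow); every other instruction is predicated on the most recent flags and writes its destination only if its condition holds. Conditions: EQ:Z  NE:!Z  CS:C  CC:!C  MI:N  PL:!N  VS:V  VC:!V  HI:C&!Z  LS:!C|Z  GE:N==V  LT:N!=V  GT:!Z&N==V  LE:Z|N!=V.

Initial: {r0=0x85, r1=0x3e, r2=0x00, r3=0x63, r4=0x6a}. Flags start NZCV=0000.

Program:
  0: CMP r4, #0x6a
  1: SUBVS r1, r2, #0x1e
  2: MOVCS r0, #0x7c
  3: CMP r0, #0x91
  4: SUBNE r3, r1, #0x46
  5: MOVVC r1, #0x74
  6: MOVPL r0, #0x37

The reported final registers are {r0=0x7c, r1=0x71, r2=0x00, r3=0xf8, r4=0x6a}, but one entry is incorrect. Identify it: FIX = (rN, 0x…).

FIX = (r1, 0x3e)

[0] flags=0110 → (cmp)
[1] flags=0110 VS?F → skip
[2] flags=0110 CS?T → r0=0x7c
[3] flags=1001 → (cmp)
[4] flags=1001 NE?T → r3=0xf8
[5] flags=1001 VC?F → skip
[6] flags=1001 PL?F → skip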